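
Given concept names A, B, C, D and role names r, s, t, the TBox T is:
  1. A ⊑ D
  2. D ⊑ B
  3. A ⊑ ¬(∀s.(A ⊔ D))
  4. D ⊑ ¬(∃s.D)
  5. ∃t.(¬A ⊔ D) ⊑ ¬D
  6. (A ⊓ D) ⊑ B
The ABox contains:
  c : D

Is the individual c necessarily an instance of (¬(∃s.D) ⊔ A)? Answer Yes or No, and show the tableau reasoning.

Yes

1. c : (¬(∃s.D) ⊔ A)?  L(c) = {D} ∪ {(∃s.D ⊓ ¬A)}
   clash {D, ¬D} at c — c ∈ (¬(∃s.D) ⊔ A)
2. Hence c : (¬(∃s.D) ⊔ A): entailed.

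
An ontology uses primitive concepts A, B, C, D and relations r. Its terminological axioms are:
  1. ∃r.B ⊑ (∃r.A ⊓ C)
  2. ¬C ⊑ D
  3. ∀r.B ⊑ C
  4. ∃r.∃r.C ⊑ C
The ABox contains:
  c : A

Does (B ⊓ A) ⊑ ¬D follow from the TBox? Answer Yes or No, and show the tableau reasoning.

1. (B ⊓ A) ⊑ ¬D  ⇔  ((B ⊓ A) ⊓ D) unsat w.r.t. T
   open: L(x₀) ⊇ {A, B, D, ∀r.¬B, ∀r.∀r.¬C, …} (+ ∃-successors)
2. Hence (B ⊓ A) ⊑ ¬D: not entailed.

No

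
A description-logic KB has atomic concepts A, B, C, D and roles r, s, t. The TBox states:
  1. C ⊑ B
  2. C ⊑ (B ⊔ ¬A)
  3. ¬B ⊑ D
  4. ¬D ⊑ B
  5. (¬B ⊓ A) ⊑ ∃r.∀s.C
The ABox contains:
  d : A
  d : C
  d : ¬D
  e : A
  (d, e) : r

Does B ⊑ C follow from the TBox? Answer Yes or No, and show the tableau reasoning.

No

1. B ⊑ C  ⇔  (B ⊓ ¬C) unsat w.r.t. T
   open: L(x₀) ⊇ {B, ¬C}
2. Hence B ⊑ C: not entailed.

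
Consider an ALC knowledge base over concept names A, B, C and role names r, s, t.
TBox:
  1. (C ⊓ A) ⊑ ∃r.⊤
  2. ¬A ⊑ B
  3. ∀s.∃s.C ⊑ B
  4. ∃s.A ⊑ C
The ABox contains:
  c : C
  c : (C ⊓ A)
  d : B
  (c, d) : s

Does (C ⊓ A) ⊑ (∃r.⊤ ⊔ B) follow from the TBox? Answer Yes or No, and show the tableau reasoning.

Yes

1. (C ⊓ A) ⊑ (∃r.⊤ ⊔ B)  ⇔  ((C ⊓ A) ⊓ (∀r.⊥ ⊓ ¬B)) unsat w.r.t. T
   all branches close; clash {B, ¬B} at x₀
2. Hence (C ⊓ A) ⊑ (∃r.⊤ ⊔ B): entailed.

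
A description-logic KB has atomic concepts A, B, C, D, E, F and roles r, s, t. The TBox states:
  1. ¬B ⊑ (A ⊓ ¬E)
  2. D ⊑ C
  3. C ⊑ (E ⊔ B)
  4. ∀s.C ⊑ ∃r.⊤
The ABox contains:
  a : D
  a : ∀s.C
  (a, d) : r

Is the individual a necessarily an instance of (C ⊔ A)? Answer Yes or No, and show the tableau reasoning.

Yes

1. a : (C ⊔ A)?  L(a) = {D, ∀s.C} ∪ {(¬C ⊓ ¬A)}
   clash {C, ¬C} at a — a ∈ (C ⊔ A)
2. Hence a : (C ⊔ A): entailed.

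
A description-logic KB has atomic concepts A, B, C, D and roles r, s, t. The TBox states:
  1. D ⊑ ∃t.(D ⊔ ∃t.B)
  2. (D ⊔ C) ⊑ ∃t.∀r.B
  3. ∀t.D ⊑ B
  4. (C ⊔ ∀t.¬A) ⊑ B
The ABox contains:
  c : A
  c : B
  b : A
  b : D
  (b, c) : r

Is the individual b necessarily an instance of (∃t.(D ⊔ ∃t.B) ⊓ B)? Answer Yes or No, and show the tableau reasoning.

No

1. b : (∃t.(D ⊔ ∃t.B) ⊓ B)?  L(b) = {A, D} ∪ {(∀t.(¬D ⊓ ∀t.¬B) ⊔ ¬B)}
   apply at b: D⊑∃t.(D ⊔ ∃t.B)
   open: L(b) ⊇ {A, D, ¬B, ¬C, ∃t.(D ⊔ ∃t.B), …} (+ ∃-successors) — b ∉ (∃t.(D ⊔ ∃t.B) ⊓ B) possible
2. Hence b : (∃t.(D ⊔ ∃t.B) ⊓ B): not entailed.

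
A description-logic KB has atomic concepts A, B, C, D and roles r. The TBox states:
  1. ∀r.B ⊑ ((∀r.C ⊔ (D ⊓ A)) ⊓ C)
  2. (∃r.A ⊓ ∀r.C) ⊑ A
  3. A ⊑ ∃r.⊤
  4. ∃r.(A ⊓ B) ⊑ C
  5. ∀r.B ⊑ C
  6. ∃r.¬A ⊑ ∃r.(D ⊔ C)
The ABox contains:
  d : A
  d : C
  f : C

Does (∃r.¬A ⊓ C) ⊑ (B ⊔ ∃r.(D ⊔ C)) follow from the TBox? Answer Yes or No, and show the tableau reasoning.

1. (∃r.¬A ⊓ C) ⊑ (B ⊔ ∃r.(D ⊔ C))  ⇔  ((∃r.¬A ⊓ C) ⊓ (¬B ⊓ ∀r.(¬D ⊓ ¬C))) unsat w.r.t. T
   all branches close; clash {C, ¬C} at an ∃-successor
2. Hence (∃r.¬A ⊓ C) ⊑ (B ⊔ ∃r.(D ⊔ C)): entailed.

Yes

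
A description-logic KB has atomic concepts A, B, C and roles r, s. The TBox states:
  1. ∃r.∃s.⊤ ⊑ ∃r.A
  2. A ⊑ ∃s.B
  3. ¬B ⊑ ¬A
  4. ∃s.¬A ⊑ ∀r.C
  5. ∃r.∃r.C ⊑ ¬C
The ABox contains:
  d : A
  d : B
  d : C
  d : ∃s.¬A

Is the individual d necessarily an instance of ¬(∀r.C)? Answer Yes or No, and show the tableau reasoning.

1. d : ¬(∀r.C)?  L(d) = {A, B, C, ∃s.¬A} ∪ {∀r.C}
   apply at d: A⊑∃s.B
   open: L(d) ⊇ {A, B, C, ∀r.C, ∀r.∀r.¬C, …} (+ ∃-successors) — d ∉ ¬(∀r.C) possible
2. Hence d : ¬(∀r.C): not entailed.

No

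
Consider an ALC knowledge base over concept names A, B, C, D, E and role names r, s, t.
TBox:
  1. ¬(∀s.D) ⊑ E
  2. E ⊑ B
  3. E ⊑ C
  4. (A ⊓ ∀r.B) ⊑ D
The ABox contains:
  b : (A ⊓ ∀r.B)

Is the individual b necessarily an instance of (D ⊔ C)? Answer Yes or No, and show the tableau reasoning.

1. b : (D ⊔ C)?  L(b) = {(A ⊓ ∀r.B)} ∪ {(¬D ⊓ ¬C)}
   clash {C, ¬C} at b — b ∈ (D ⊔ C)
2. Hence b : (D ⊔ C): entailed.

Yes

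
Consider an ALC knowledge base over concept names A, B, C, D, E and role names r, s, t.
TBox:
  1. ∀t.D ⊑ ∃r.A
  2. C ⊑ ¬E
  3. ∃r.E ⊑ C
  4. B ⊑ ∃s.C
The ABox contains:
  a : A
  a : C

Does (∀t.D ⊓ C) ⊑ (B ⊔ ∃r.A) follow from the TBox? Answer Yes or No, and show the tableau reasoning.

1. (∀t.D ⊓ C) ⊑ (B ⊔ ∃r.A)  ⇔  ((∀t.D ⊓ C) ⊓ (¬B ⊓ ∀r.¬A)) unsat w.r.t. T
   all branches close; clash {A, ¬A} at an ∃-successor
2. Hence (∀t.D ⊓ C) ⊑ (B ⊔ ∃r.A): entailed.

Yes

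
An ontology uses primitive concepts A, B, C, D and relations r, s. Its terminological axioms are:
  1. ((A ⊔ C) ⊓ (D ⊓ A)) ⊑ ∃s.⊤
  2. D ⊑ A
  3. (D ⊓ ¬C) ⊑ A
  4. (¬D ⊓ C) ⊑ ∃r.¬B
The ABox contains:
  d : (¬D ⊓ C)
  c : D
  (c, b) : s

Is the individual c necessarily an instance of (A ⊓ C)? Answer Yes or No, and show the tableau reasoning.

1. c : (A ⊓ C)?  L(c) = {D} ∪ {(¬A ⊔ ¬C)}
   apply at c: D⊑A
   open: L(c) ⊇ {A, D, ¬C, ∃s.⊤} (+ ∃-successors) — c ∉ (A ⊓ C) possible
2. Hence c : (A ⊓ C): not entailed.

No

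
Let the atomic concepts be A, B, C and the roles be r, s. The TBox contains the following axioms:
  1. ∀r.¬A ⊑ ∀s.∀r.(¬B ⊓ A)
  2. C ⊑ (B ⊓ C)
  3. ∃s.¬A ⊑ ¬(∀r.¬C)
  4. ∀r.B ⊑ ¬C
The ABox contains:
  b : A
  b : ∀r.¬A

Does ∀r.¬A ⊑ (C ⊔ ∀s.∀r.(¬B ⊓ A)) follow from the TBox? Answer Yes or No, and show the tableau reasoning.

1. ∀r.¬A ⊑ (C ⊔ ∀s.∀r.(¬B ⊓ A))  ⇔  (∀r.¬A ⊓ (¬C ⊓ ∃s.∃r.(B ⊔ ¬A))) unsat w.r.t. T
   all branches close; clash {C, ¬C} at an ∃-successor
2. Hence ∀r.¬A ⊑ (C ⊔ ∀s.∀r.(¬B ⊓ A)): entailed.

Yes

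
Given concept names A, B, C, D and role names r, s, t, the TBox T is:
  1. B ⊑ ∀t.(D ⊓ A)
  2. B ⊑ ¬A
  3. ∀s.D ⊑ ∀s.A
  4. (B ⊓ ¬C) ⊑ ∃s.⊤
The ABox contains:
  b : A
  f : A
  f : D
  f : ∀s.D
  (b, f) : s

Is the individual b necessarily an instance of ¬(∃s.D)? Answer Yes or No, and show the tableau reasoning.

1. b : ¬(∃s.D)?  L(b) = {A} ∪ {∃s.D}
   open: L(b) ⊇ {A, ¬B, ∃s.D, ∃s.¬D} (+ ∃-successors) — b ∉ ¬(∃s.D) possible
2. Hence b : ¬(∃s.D): not entailed.

No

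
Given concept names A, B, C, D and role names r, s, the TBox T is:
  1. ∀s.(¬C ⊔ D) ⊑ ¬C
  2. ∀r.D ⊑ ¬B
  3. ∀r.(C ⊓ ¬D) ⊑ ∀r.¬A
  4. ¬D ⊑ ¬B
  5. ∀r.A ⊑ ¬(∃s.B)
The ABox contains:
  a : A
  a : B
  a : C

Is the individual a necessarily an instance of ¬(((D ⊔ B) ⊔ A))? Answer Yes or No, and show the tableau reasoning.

1. a : ¬(((D ⊔ B) ⊔ A))?  L(a) = {A, B, C} ∪ {((D ⊔ B) ⊔ A)}
   open: L(a) ⊇ {A, B, C, D, ∃r.(¬C ⊔ D), …} (+ ∃-successors) — a ∉ ¬(((D ⊔ B) ⊔ A)) possible
2. Hence a : ¬(((D ⊔ B) ⊔ A)): not entailed.

No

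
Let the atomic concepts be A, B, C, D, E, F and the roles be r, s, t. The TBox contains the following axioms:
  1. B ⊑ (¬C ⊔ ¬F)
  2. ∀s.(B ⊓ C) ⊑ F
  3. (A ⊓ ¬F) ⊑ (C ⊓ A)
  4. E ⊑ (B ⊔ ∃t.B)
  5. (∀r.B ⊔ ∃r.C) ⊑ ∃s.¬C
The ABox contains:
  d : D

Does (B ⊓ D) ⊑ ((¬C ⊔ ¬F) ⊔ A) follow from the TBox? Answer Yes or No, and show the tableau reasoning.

Yes

1. (B ⊓ D) ⊑ ((¬C ⊔ ¬F) ⊔ A)  ⇔  ((B ⊓ D) ⊓ ((C ⊓ F) ⊓ ¬A)) unsat w.r.t. T
   all branches close; clash {A, ¬A} at x₀
2. Hence (B ⊓ D) ⊑ ((¬C ⊔ ¬F) ⊔ A): entailed.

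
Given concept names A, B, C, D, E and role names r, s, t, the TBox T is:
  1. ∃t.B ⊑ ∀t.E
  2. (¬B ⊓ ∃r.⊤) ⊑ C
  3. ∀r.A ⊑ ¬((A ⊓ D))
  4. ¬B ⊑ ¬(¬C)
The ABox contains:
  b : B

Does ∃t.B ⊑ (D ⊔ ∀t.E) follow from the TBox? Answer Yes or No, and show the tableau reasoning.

1. ∃t.B ⊑ (D ⊔ ∀t.E)  ⇔  (∃t.B ⊓ (¬D ⊓ ∃t.¬E)) unsat w.r.t. T
   all branches close; clash {E, ¬E} at an ∃-successor
2. Hence ∃t.B ⊑ (D ⊔ ∀t.E): entailed.

Yes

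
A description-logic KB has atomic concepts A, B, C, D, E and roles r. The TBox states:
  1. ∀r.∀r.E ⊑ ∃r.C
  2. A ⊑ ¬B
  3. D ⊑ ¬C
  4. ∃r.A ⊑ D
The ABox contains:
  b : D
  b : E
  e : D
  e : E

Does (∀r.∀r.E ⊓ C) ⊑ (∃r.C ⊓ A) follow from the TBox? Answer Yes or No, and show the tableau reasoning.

1. (∀r.∀r.E ⊓ C) ⊑ (∃r.C ⊓ A)  ⇔  ((∀r.∀r.E ⊓ C) ⊓ (∀r.¬C ⊔ ¬A)) unsat w.r.t. T
   apply at x₀: ∀r.∀r.E⊑∃r.C
   open: L(x₀) ⊇ {C, ¬A, ¬D, ∀r.¬A, ∀r.∀r.E, …} (+ ∃-successors)
2. Hence (∀r.∀r.E ⊓ C) ⊑ (∃r.C ⊓ A): not entailed.

No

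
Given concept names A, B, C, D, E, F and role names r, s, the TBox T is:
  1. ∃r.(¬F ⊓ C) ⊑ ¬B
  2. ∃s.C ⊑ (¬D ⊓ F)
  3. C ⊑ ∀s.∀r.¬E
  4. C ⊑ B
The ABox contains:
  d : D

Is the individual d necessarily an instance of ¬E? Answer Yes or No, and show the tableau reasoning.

No

1. d : ¬E?  L(d) = {D} ∪ {E}
   open: L(d) ⊇ {D, E, ¬C, ∀r.(F ⊔ ¬C), ∀s.¬C} — d ∉ ¬E possible
2. Hence d : ¬E: not entailed.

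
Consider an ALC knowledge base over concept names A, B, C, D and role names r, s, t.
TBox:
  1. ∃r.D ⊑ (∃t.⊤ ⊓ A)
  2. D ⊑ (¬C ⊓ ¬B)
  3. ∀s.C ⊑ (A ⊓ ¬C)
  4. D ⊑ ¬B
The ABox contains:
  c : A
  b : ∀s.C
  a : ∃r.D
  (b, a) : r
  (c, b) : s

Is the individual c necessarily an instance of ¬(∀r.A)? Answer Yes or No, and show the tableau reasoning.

1. c : ¬(∀r.A)?  L(c) = {A} ∪ {∀r.A}
   open: L(c) ⊇ {A, ¬D, ∀r.A, ∀r.¬D, ∃s.¬C} (+ ∃-successors) — c ∉ ¬(∀r.A) possible
2. Hence c : ¬(∀r.A): not entailed.

No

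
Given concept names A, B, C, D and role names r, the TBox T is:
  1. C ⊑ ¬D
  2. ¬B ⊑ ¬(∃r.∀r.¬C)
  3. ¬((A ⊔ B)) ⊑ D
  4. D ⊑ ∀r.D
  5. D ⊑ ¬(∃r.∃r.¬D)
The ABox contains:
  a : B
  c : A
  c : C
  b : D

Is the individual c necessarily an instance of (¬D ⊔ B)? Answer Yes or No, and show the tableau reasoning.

1. c : (¬D ⊔ B)?  L(c) = {A, C} ∪ {(D ⊓ ¬B)}
   clash {D, ¬D} at c — c ∈ (¬D ⊔ B)
2. Hence c : (¬D ⊔ B): entailed.

Yes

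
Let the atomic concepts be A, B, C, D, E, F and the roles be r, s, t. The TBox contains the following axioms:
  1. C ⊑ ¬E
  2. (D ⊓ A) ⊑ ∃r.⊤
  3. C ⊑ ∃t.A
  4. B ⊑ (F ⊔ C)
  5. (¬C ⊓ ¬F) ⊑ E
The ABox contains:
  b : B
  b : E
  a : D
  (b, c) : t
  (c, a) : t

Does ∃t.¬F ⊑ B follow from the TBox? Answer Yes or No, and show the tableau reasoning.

No

1. ∃t.¬F ⊑ B  ⇔  (∃t.¬F ⊓ ¬B) unsat w.r.t. T
   open: L(x₀) ⊇ {C, ¬B, ¬D, ¬E, ∃t.A, …} (+ ∃-successors)
2. Hence ∃t.¬F ⊑ B: not entailed.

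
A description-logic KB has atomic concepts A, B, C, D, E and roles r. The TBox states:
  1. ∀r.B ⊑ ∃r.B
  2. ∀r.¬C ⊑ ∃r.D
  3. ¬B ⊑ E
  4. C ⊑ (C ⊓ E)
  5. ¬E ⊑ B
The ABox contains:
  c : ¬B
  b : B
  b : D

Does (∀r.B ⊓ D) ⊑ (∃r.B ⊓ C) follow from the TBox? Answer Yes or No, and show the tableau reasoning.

No

1. (∀r.B ⊓ D) ⊑ (∃r.B ⊓ C)  ⇔  ((∀r.B ⊓ D) ⊓ (∀r.¬B ⊔ ¬C)) unsat w.r.t. T
   apply at x₀: ∀r.B⊑∃r.B
   open: L(x₀) ⊇ {B, D, ¬C, ∀r.B, ∃r.B, …} (+ ∃-successors)
2. Hence (∀r.B ⊓ D) ⊑ (∃r.B ⊓ C): not entailed.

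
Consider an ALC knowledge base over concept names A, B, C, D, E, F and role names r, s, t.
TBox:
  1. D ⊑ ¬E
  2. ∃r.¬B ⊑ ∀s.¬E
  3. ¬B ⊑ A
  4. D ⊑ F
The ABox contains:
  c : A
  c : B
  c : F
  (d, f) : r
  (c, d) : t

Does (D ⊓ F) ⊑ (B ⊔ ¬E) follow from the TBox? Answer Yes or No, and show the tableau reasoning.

Yes

1. (D ⊓ F) ⊑ (B ⊔ ¬E)  ⇔  ((D ⊓ F) ⊓ (¬B ⊓ E)) unsat w.r.t. T
   all branches close; clash {E, ¬E} at x₀
2. Hence (D ⊓ F) ⊑ (B ⊔ ¬E): entailed.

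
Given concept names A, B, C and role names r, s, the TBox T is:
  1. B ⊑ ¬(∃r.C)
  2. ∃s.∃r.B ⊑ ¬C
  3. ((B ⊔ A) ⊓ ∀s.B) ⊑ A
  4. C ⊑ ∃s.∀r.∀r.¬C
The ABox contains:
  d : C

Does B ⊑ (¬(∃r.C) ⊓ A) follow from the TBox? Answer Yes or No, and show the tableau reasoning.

No

1. B ⊑ (¬(∃r.C) ⊓ A)  ⇔  (B ⊓ (∃r.C ⊔ ¬A)) unsat w.r.t. T
   apply at x₀: B⊑¬(∃r.C)
   open: L(x₀) ⊇ {B, ¬A, ¬C, ∀r.¬C, ∀s.∀r.¬B, …} (+ ∃-successors)
2. Hence B ⊑ (¬(∃r.C) ⊓ A): not entailed.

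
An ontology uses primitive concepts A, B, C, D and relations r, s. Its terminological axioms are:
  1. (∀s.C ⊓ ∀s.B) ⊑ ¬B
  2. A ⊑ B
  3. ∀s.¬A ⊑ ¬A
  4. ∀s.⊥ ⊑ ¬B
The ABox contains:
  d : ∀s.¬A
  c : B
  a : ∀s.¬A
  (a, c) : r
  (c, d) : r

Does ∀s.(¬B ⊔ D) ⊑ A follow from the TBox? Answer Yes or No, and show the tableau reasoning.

No

1. ∀s.(¬B ⊔ D) ⊑ A  ⇔  (∀s.(¬B ⊔ D) ⊓ ¬A) unsat w.r.t. T
   open: L(x₀) ⊇ {¬A, ∀s.(¬B ⊔ D), ∃s.¬C, ∃s.⊤} (+ ∃-successors)
2. Hence ∀s.(¬B ⊔ D) ⊑ A: not entailed.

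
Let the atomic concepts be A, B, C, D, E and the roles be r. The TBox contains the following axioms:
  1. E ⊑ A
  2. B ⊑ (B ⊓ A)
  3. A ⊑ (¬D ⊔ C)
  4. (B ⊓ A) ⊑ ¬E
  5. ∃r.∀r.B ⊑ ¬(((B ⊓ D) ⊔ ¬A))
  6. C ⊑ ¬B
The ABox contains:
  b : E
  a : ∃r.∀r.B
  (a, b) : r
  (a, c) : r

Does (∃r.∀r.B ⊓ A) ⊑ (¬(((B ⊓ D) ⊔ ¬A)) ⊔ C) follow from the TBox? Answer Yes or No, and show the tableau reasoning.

1. (∃r.∀r.B ⊓ A) ⊑ (¬(((B ⊓ D) ⊔ ¬A)) ⊔ C)  ⇔  ((∃r.∀r.B ⊓ A) ⊓ (((B ⊓ D) ⊔ ¬A) ⊓ ¬C)) unsat w.r.t. T
   all branches close; clash {A, ¬A} at x₀
2. Hence (∃r.∀r.B ⊓ A) ⊑ (¬(((B ⊓ D) ⊔ ¬A)) ⊔ C): entailed.

Yes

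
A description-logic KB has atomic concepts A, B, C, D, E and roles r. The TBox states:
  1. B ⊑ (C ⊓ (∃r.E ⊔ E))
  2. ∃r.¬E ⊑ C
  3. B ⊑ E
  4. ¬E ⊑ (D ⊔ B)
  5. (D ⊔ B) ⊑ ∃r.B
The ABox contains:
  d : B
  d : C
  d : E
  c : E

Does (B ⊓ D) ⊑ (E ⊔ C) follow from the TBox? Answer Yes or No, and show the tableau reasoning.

1. (B ⊓ D) ⊑ (E ⊔ C)  ⇔  ((B ⊓ D) ⊓ (¬E ⊓ ¬C)) unsat w.r.t. T
   all branches close; clash {E, ¬E} at x₀
2. Hence (B ⊓ D) ⊑ (E ⊔ C): entailed.

Yes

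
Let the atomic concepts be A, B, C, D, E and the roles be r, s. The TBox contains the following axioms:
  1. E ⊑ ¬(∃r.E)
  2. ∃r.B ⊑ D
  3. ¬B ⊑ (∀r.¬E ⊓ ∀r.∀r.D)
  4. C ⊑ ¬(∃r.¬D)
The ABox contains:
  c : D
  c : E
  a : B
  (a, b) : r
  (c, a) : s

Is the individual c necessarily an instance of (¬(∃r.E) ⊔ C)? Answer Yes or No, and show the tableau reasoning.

Yes

1. c : (¬(∃r.E) ⊔ C)?  L(c) = {D, E} ∪ {(∃r.E ⊓ ¬C)}
   clash {E, ¬E} at an ∃-successor — c ∈ (¬(∃r.E) ⊔ C)
2. Hence c : (¬(∃r.E) ⊔ C): entailed.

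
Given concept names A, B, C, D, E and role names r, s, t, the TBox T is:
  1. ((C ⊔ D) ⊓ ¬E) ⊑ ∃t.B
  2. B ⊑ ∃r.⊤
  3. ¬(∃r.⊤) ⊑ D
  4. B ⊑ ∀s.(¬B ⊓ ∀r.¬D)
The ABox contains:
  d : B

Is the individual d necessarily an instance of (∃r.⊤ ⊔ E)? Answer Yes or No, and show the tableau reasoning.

Yes

1. d : (∃r.⊤ ⊔ E)?  L(d) = {B} ∪ {(∀r.⊥ ⊓ ¬E)}
   clash ⊥ at an ∃-successor — d ∈ (∃r.⊤ ⊔ E)
2. Hence d : (∃r.⊤ ⊔ E): entailed.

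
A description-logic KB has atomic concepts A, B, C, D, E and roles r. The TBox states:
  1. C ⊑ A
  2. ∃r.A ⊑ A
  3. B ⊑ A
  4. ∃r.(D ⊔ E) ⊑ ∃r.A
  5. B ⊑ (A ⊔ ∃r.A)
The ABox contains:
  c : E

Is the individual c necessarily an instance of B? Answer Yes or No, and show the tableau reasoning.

1. c : B?  L(c) = {E} ∪ {¬B}
   open: L(c) ⊇ {E, ¬B, ¬C, ∀r.(¬D ⊓ ¬E), ∀r.¬A} — c ∉ B possible
2. Hence c : B: not entailed.

No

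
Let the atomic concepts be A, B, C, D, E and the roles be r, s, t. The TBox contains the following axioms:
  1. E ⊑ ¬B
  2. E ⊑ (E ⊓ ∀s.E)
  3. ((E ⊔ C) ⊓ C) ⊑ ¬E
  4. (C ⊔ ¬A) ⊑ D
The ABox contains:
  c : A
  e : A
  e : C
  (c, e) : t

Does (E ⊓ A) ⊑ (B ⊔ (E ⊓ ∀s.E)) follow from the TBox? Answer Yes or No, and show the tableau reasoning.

1. (E ⊓ A) ⊑ (B ⊔ (E ⊓ ∀s.E))  ⇔  ((E ⊓ A) ⊓ (¬B ⊓ (¬E ⊔ ∃s.¬E))) unsat w.r.t. T
   all branches close; clash {E, ¬E} at x₀
2. Hence (E ⊓ A) ⊑ (B ⊔ (E ⊓ ∀s.E)): entailed.

Yes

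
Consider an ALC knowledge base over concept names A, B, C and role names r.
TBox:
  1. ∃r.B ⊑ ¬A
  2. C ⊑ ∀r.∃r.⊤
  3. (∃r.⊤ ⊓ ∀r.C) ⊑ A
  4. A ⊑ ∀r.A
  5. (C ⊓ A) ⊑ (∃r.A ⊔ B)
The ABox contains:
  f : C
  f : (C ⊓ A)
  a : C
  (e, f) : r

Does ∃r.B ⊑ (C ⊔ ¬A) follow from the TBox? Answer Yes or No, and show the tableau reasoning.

1. ∃r.B ⊑ (C ⊔ ¬A)  ⇔  (∃r.B ⊓ (¬C ⊓ A)) unsat w.r.t. T
   all branches close; clash {A, ¬A} at x₀
2. Hence ∃r.B ⊑ (C ⊔ ¬A): entailed.

Yes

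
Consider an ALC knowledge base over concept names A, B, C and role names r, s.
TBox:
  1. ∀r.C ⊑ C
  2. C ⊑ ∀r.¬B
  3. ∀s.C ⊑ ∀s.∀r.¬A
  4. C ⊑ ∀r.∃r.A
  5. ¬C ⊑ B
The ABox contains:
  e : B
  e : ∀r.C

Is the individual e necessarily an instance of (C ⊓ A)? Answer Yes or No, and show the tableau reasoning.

1. e : (C ⊓ A)?  L(e) = {B, ∀r.C} ∪ {(¬C ⊔ ¬A)}
   apply at e: ∀r.C⊑C
   open: L(e) ⊇ {B, C, ¬A, ∀r.C, ∀r.¬B, …} (+ ∃-successors) — e ∉ (C ⊓ A) possible
2. Hence e : (C ⊓ A): not entailed.

No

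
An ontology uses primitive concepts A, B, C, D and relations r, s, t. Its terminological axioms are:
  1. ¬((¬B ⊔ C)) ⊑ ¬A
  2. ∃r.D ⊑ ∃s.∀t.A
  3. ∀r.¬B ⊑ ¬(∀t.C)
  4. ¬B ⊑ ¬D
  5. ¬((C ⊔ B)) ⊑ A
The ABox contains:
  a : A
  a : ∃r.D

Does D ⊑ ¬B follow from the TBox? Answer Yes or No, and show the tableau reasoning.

1. D ⊑ ¬B  ⇔  (D ⊓ B) unsat w.r.t. T
   open: L(x₀) ⊇ {B, C, D, ∀r.¬D, ∃r.B} (+ ∃-successors)
2. Hence D ⊑ ¬B: not entailed.

No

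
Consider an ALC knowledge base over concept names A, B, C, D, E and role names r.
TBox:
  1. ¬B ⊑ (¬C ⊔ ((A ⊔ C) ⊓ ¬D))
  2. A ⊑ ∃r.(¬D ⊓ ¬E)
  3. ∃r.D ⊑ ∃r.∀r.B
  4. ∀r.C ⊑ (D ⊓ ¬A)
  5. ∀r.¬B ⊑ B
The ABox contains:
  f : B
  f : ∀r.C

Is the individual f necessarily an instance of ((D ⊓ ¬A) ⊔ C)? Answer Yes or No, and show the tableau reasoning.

Yes

1. f : ((D ⊓ ¬A) ⊔ C)?  L(f) = {B, ∀r.C} ∪ {((¬D ⊔ A) ⊓ ¬C)}
   clash {A, ¬A} at f — f ∈ ((D ⊓ ¬A) ⊔ C)
2. Hence f : ((D ⊓ ¬A) ⊔ C): entailed.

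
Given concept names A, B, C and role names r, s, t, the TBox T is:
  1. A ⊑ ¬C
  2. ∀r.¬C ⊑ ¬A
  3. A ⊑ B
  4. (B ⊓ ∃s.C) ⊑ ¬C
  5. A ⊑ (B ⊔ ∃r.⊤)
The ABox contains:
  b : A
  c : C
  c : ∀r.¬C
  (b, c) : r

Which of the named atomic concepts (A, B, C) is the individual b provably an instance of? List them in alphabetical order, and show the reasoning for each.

{A, B}

1. b : A?  L(b) = {A} ∪ {¬A}
   clash {A, ¬A} at b — b ∈ A
2. b : B?  L(b) = {A} ∪ {¬B}
   clash {B, ¬B} at b — b ∈ B
3. b : C?  L(b) = {A} ∪ {¬C}
   apply at b: A⊑B; A⊑(B ⊔ ∃r.⊤)
   open: L(b) ⊇ {A, B, ¬C, ∃r.C} (+ ∃-successors) — b ∉ C possible
4. Entailed for b: {A, B}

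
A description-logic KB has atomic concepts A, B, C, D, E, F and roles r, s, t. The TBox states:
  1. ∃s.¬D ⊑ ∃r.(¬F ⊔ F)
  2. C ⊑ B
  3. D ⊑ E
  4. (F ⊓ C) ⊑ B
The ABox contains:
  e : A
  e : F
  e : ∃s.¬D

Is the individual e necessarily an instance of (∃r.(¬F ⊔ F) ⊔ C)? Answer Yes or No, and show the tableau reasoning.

1. e : (∃r.(¬F ⊔ F) ⊔ C)?  L(e) = {A, F, ∃s.¬D} ∪ {(∀r.(F ⊓ ¬F) ⊓ ¬C)}
   clash {F, ¬F} at an ∃-successor — e ∈ (∃r.(¬F ⊔ F) ⊔ C)
2. Hence e : (∃r.(¬F ⊔ F) ⊔ C): entailed.

Yes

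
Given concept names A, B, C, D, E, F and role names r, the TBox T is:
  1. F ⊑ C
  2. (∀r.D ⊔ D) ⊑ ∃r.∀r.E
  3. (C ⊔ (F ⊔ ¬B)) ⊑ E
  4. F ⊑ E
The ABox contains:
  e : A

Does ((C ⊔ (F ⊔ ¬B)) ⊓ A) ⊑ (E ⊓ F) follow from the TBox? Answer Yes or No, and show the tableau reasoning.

1. ((C ⊔ (F ⊔ ¬B)) ⊓ A) ⊑ (E ⊓ F)  ⇔  (((C ⊔ (F ⊔ ¬B)) ⊓ A) ⊓ (¬E ⊔ ¬F)) unsat w.r.t. T
   apply at x₀: (C ⊔ (F ⊔ ¬B))⊑E
   open: L(x₀) ⊇ {A, C, E, ¬D, ¬F, …} (+ ∃-successors)
2. Hence ((C ⊔ (F ⊔ ¬B)) ⊓ A) ⊑ (E ⊓ F): not entailed.

No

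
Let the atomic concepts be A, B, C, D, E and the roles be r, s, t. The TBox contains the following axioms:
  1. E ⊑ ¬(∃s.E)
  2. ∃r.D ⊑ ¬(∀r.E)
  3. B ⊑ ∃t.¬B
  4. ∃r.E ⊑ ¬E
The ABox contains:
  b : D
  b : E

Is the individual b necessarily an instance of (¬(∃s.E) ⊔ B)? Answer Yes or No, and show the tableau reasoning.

Yes

1. b : (¬(∃s.E) ⊔ B)?  L(b) = {D, E} ∪ {(∃s.E ⊓ ¬B)}
   clash {E, ¬E} at b — b ∈ (¬(∃s.E) ⊔ B)
2. Hence b : (¬(∃s.E) ⊔ B): entailed.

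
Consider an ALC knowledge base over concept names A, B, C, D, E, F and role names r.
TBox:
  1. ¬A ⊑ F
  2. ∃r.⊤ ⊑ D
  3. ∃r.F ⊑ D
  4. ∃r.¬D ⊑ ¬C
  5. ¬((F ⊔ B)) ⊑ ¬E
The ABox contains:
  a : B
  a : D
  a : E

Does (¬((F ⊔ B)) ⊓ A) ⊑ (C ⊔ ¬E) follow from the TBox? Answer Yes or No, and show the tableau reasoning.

1. (¬((F ⊔ B)) ⊓ A) ⊑ (C ⊔ ¬E)  ⇔  (((¬F ⊓ ¬B) ⊓ A) ⊓ (¬C ⊓ E)) unsat w.r.t. T
   all branches close; clash {E, ¬E} at x₀
2. Hence (¬((F ⊔ B)) ⊓ A) ⊑ (C ⊔ ¬E): entailed.

Yes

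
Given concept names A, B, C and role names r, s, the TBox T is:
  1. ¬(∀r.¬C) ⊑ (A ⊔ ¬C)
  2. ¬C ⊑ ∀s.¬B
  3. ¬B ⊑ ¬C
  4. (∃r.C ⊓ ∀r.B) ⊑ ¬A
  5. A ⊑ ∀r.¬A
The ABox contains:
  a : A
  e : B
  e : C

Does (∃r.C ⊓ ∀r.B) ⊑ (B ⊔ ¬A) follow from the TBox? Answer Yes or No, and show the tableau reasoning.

Yes

1. (∃r.C ⊓ ∀r.B) ⊑ (B ⊔ ¬A)  ⇔  ((∃r.C ⊓ ∀r.B) ⊓ (¬B ⊓ A)) unsat w.r.t. T
   all branches close; clash {A, ¬A} at x₀
2. Hence (∃r.C ⊓ ∀r.B) ⊑ (B ⊔ ¬A): entailed.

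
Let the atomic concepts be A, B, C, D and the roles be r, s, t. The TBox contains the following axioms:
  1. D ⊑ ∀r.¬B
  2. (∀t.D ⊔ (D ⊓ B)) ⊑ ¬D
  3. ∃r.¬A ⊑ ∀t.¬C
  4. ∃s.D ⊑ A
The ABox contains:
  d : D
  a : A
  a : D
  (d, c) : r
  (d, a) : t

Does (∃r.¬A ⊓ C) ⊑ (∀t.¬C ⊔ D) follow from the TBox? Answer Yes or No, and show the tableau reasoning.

1. (∃r.¬A ⊓ C) ⊑ (∀t.¬C ⊔ D)  ⇔  ((∃r.¬A ⊓ C) ⊓ (∃t.C ⊓ ¬D)) unsat w.r.t. T
   all branches close; clash {C, ¬C} at an ∃-successor
2. Hence (∃r.¬A ⊓ C) ⊑ (∀t.¬C ⊔ D): entailed.

Yes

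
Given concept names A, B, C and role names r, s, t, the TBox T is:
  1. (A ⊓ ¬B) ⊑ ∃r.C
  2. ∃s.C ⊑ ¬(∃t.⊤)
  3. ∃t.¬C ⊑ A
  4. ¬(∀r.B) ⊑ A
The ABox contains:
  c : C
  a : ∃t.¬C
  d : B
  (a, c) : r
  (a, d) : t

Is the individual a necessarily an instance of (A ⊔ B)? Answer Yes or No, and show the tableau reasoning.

Yes

1. a : (A ⊔ B)?  L(a) = {∃t.¬C} ∪ {(¬A ⊓ ¬B)}
   clash {A, ¬A} at a — a ∈ (A ⊔ B)
2. Hence a : (A ⊔ B): entailed.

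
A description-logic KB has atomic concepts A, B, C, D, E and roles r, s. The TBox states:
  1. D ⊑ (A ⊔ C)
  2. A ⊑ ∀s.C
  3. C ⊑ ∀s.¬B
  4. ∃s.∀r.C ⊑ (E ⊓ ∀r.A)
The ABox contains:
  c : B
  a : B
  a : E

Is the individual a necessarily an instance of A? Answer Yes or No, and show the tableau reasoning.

No

1. a : A?  L(a) = {B, E} ∪ {¬A}
   open: L(a) ⊇ {B, E, ¬A, ¬C, ¬D, …} — a ∉ A possible
2. Hence a : A: not entailed.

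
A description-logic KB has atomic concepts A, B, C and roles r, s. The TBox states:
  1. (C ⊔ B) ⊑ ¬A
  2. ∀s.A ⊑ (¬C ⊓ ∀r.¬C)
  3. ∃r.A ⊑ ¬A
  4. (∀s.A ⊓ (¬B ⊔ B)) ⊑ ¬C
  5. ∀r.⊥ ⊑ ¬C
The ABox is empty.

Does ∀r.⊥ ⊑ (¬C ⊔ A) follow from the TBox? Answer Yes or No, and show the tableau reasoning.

Yes

1. ∀r.⊥ ⊑ (¬C ⊔ A)  ⇔  (∀r.⊥ ⊓ (C ⊓ ¬A)) unsat w.r.t. T
   all branches close; clash {C, ¬C} at x₀
2. Hence ∀r.⊥ ⊑ (¬C ⊔ A): entailed.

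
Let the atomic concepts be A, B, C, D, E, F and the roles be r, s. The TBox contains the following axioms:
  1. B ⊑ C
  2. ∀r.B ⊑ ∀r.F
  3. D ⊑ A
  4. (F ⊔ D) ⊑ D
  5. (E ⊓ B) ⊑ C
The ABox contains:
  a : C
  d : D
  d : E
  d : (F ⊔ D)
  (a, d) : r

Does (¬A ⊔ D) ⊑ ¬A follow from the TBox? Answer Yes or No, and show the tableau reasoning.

No

1. (¬A ⊔ D) ⊑ ¬A  ⇔  ((¬A ⊔ D) ⊓ A) unsat w.r.t. T
   open: L(x₀) ⊇ {A, D, ¬B, ∃r.¬B} (+ ∃-successors)
2. Hence (¬A ⊔ D) ⊑ ¬A: not entailed.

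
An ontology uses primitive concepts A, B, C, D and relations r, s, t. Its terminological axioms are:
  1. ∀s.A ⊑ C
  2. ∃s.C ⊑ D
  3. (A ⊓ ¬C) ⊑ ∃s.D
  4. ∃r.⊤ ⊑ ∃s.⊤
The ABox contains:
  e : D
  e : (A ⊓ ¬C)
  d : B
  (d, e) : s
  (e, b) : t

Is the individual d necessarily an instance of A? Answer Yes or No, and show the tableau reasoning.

1. d : A?  L(d) = {B} ∪ {¬A}
   open: L(d) ⊇ {B, ¬A, ∀r.⊥, ∀s.¬C, ∃s.¬A} (+ ∃-successors) — d ∉ A possible
2. Hence d : A: not entailed.

No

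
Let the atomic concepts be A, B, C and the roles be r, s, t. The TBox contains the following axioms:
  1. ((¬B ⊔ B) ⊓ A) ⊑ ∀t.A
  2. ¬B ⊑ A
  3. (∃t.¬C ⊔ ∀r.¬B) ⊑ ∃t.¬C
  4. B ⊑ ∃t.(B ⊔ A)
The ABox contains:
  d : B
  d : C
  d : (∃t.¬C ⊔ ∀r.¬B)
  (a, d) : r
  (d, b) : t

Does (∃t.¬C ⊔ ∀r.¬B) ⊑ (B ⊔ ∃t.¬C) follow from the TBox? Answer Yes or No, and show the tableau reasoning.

Yes

1. (∃t.¬C ⊔ ∀r.¬B) ⊑ (B ⊔ ∃t.¬C)  ⇔  ((∃t.¬C ⊔ ∀r.¬B) ⊓ (¬B ⊓ ∀t.C)) unsat w.r.t. T
   all branches close; clash {C, ¬C} at an ∃-successor
2. Hence (∃t.¬C ⊔ ∀r.¬B) ⊑ (B ⊔ ∃t.¬C): entailed.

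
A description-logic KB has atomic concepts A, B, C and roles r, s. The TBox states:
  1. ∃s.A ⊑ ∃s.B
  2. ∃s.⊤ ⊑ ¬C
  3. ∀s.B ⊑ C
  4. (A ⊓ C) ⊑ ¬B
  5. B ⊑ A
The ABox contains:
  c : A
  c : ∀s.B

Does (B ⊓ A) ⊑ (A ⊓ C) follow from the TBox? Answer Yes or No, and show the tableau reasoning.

No

1. (B ⊓ A) ⊑ (A ⊓ C)  ⇔  ((B ⊓ A) ⊓ (¬A ⊔ ¬C)) unsat w.r.t. T
   open: L(x₀) ⊇ {A, B, ¬C, ∀s.¬A, ∃s.¬B} (+ ∃-successors)
2. Hence (B ⊓ A) ⊑ (A ⊓ C): not entailed.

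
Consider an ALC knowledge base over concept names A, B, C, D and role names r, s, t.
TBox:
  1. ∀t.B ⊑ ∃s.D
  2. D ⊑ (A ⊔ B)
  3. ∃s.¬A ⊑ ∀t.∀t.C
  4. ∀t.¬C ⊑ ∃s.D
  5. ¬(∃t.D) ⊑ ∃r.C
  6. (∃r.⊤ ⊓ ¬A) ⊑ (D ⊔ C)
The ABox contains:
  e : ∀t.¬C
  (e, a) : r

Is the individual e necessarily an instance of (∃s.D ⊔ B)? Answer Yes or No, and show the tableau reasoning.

1. e : (∃s.D ⊔ B)?  L(e) = {∀t.¬C} ∪ {(∀s.¬D ⊓ ¬B)}
   clash {B, ¬B} at e — e ∈ (∃s.D ⊔ B)
2. Hence e : (∃s.D ⊔ B): entailed.

Yes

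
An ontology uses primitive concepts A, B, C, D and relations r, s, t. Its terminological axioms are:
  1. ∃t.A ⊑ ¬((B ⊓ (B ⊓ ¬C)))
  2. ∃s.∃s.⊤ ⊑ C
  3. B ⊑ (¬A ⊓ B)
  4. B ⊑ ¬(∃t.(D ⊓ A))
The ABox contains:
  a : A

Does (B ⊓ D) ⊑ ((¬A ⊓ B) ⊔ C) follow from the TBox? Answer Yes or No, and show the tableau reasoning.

Yes

1. (B ⊓ D) ⊑ ((¬A ⊓ B) ⊔ C)  ⇔  ((B ⊓ D) ⊓ ((A ⊔ ¬B) ⊓ ¬C)) unsat w.r.t. T
   all branches close; clash {B, ¬B} at x₀
2. Hence (B ⊓ D) ⊑ ((¬A ⊓ B) ⊔ C): entailed.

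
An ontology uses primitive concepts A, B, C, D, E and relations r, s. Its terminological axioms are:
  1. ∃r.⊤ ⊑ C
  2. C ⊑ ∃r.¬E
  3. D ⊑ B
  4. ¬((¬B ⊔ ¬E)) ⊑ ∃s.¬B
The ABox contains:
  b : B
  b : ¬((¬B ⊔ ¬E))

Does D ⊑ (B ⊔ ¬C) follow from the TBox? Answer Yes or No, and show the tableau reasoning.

1. D ⊑ (B ⊔ ¬C)  ⇔  (D ⊓ (¬B ⊓ C)) unsat w.r.t. T
   all branches close; clash {B, ¬B} at x₀
2. Hence D ⊑ (B ⊔ ¬C): entailed.

Yes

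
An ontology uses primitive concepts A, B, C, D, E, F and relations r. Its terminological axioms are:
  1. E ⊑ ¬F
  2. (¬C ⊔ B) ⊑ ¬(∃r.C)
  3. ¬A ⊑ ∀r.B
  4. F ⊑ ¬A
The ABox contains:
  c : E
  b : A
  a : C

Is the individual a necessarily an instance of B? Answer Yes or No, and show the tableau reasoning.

1. a : B?  L(a) = {C} ∪ {¬B}
   open: L(a) ⊇ {A, C, ¬B, ¬E, ¬F} — a ∉ B possible
2. Hence a : B: not entailed.

No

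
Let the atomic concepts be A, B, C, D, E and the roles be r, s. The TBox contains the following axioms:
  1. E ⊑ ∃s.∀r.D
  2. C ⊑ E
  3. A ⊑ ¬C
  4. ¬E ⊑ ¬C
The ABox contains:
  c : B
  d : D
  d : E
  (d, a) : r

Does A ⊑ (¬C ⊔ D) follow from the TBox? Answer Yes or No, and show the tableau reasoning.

Yes

1. A ⊑ (¬C ⊔ D)  ⇔  (A ⊓ (C ⊓ ¬D)) unsat w.r.t. T
   all branches close; clash {C, ¬C} at x₀
2. Hence A ⊑ (¬C ⊔ D): entailed.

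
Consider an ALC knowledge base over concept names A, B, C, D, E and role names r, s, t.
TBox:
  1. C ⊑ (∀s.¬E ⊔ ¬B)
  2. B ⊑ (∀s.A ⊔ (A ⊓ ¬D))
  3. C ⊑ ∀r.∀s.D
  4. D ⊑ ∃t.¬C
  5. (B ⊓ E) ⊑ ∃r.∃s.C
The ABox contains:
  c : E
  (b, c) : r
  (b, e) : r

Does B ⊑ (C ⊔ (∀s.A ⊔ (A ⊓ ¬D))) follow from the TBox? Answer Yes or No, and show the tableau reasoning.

1. B ⊑ (C ⊔ (∀s.A ⊔ (A ⊓ ¬D)))  ⇔  (B ⊓ (¬C ⊓ (∃s.¬A ⊓ (¬A ⊔ D)))) unsat w.r.t. T
   all branches close; clash {D, ¬D} at x₀
2. Hence B ⊑ (C ⊔ (∀s.A ⊔ (A ⊓ ¬D))): entailed.

Yes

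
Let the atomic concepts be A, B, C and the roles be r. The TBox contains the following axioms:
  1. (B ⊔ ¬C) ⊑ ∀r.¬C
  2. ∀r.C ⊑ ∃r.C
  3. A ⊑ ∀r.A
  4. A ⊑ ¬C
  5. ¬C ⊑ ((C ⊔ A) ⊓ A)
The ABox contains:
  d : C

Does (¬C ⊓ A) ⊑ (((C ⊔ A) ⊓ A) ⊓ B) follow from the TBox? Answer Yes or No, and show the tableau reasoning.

1. (¬C ⊓ A) ⊑ (((C ⊔ A) ⊓ A) ⊓ B)  ⇔  ((¬C ⊓ A) ⊓ (((¬C ⊓ ¬A) ⊔ ¬A) ⊔ ¬B)) unsat w.r.t. T
   apply at x₀: A⊑∀r.A; ¬C⊑((C ⊔ A) ⊓ A)
   open: L(x₀) ⊇ {A, ¬B, ¬C, ∀r.A, ∀r.¬C, …} (+ ∃-successors)
2. Hence (¬C ⊓ A) ⊑ (((C ⊔ A) ⊓ A) ⊓ B): not entailed.

No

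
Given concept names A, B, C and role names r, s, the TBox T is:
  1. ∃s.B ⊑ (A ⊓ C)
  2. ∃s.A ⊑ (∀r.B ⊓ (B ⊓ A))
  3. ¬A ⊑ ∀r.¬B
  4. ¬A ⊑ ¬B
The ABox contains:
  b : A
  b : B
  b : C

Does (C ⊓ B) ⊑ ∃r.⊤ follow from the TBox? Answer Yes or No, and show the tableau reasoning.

1. (C ⊓ B) ⊑ ∃r.⊤  ⇔  ((C ⊓ B) ⊓ ∀r.⊥) unsat w.r.t. T
   open: L(x₀) ⊇ {A, B, C, ∀r.⊥, ∀s.¬A, …}
2. Hence (C ⊓ B) ⊑ ∃r.⊤: not entailed.

No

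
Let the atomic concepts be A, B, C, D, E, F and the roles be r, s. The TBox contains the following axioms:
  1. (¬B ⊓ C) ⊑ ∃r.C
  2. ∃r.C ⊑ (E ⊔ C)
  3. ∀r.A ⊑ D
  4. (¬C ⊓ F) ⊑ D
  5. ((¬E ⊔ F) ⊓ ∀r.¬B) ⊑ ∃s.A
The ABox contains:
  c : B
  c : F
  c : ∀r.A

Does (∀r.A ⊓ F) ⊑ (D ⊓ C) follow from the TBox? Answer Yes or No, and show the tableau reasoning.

1. (∀r.A ⊓ F) ⊑ (D ⊓ C)  ⇔  ((∀r.A ⊓ F) ⊓ (¬D ⊔ ¬C)) unsat w.r.t. T
   apply at x₀: ∀r.A⊑D
   open: L(x₀) ⊇ {D, F, ¬C, ∀r.A, ∀r.¬C, …} (+ ∃-successors)
2. Hence (∀r.A ⊓ F) ⊑ (D ⊓ C): not entailed.

No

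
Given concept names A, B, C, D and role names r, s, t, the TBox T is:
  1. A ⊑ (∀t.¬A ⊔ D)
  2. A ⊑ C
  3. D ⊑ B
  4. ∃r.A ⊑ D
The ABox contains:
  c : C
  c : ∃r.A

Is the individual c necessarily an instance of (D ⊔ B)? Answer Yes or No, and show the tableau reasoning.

1. c : (D ⊔ B)?  L(c) = {C, ∃r.A} ∪ {(¬D ⊓ ¬B)}
   clash {D, ¬D} at c — c ∈ (D ⊔ B)
2. Hence c : (D ⊔ B): entailed.

Yes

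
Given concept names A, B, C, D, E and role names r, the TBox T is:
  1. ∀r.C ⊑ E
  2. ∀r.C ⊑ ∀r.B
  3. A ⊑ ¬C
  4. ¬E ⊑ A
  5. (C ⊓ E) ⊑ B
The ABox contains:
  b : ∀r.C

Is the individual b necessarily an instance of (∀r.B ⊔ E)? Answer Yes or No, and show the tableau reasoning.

Yes

1. b : (∀r.B ⊔ E)?  L(b) = {∀r.C} ∪ {(∃r.¬B ⊓ ¬E)}
   clash {E, ¬E} at b — b ∈ (∀r.B ⊔ E)
2. Hence b : (∀r.B ⊔ E): entailed.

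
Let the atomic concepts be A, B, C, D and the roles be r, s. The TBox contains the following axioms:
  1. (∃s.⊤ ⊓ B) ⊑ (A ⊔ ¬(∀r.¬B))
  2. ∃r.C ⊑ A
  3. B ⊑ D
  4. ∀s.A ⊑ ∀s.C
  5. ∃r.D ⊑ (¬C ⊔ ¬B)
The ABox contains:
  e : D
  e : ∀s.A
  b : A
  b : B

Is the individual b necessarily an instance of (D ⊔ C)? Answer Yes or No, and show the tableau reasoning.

Yes

1. b : (D ⊔ C)?  L(b) = {A, B} ∪ {(¬D ⊓ ¬C)}
   clash {D, ¬D} at b — b ∈ (D ⊔ C)
2. Hence b : (D ⊔ C): entailed.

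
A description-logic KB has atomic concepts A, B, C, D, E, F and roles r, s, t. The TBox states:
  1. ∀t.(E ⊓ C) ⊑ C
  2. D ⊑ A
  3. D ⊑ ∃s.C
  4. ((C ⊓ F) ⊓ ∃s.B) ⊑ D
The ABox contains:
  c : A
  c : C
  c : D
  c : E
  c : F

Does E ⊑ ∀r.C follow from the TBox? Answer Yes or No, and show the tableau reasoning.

No

1. E ⊑ ∀r.C  ⇔  (E ⊓ ∃r.¬C) unsat w.r.t. T
   open: L(x₀) ⊇ {E, ¬C, ¬D, ∃r.¬C, ∃t.(¬E ⊔ ¬C)} (+ ∃-successors)
2. Hence E ⊑ ∀r.C: not entailed.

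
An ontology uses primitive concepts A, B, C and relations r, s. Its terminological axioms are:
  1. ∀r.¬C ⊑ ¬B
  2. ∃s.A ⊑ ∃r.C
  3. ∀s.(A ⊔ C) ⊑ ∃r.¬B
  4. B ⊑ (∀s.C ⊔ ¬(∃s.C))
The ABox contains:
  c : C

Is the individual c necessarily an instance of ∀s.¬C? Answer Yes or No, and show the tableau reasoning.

1. c : ∀s.¬C?  L(c) = {C} ∪ {∃s.C}
   open: L(c) ⊇ {C, ¬B, ∃r.C, ∃s.(¬A ⊓ ¬C), ∃s.C} (+ ∃-successors) — c ∉ ∀s.¬C possible
2. Hence c : ∀s.¬C: not entailed.

No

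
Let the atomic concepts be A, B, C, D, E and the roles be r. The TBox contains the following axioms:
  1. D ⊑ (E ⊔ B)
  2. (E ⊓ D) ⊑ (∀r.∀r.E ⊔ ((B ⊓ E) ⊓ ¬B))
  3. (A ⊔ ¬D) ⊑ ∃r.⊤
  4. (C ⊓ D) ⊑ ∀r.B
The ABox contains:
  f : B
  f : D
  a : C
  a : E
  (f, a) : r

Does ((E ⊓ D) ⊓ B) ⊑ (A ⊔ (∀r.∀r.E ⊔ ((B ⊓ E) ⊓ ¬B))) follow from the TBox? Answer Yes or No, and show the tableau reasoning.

1. ((E ⊓ D) ⊓ B) ⊑ (A ⊔ (∀r.∀r.E ⊔ ((B ⊓ E) ⊓ ¬B)))  ⇔  (((E ⊓ D) ⊓ B) ⊓ (¬A ⊓ (∃r.∃r.¬E ⊓ ((¬B ⊔ ¬E) ⊔ B)))) unsat w.r.t. T
   all branches close; clash {B, ¬B} at x₀
2. Hence ((E ⊓ D) ⊓ B) ⊑ (A ⊔ (∀r.∀r.E ⊔ ((B ⊓ E) ⊓ ¬B))): entailed.

Yes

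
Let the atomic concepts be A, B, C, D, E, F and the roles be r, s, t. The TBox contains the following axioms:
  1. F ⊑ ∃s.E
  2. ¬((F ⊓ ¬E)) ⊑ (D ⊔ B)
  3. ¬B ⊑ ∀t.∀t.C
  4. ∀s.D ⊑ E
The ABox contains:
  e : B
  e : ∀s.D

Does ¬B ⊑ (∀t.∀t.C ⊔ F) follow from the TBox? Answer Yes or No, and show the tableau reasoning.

1. ¬B ⊑ (∀t.∀t.C ⊔ F)  ⇔  (¬B ⊓ (∃t.∃t.¬C ⊓ ¬F)) unsat w.r.t. T
   all branches close; clash {B, ¬B} at x₀
2. Hence ¬B ⊑ (∀t.∀t.C ⊔ F): entailed.

Yes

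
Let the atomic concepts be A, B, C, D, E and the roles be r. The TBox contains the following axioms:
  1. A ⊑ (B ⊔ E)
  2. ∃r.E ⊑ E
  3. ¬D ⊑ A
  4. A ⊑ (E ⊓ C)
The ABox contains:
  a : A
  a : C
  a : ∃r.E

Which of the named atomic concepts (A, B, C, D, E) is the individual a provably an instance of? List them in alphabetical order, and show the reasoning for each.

{A, C, E}

1. a : A?  L(a) = {A, C, ∃r.E} ∪ {¬A}
   clash {A, ¬A} at a — a ∈ A
2. a : B?  L(a) = {A, C, ∃r.E} ∪ {¬B}
   apply at a: A⊑(B ⊔ E); ∃r.E⊑E; A⊑(E ⊓ C)
   open: L(a) ⊇ {A, C, E, ¬B, ∃r.E} (+ ∃-successors) — a ∉ B possible
3. a : C?  L(a) = {A, C, ∃r.E} ∪ {¬C}
   clash {C, ¬C} at a — a ∈ C
4. a : D?  L(a) = {A, C, ∃r.E} ∪ {¬D}
   apply at a: A⊑(B ⊔ E); ∃r.E⊑E; A⊑(E ⊓ C)
   open: L(a) ⊇ {A, B, C, E, ¬D, …} (+ ∃-successors) — a ∉ D possible
5. a : E?  L(a) = {A, C, ∃r.E} ∪ {¬E}
   clash {E, ¬E} at a — a ∈ E
6. Entailed for a: {A, C, E}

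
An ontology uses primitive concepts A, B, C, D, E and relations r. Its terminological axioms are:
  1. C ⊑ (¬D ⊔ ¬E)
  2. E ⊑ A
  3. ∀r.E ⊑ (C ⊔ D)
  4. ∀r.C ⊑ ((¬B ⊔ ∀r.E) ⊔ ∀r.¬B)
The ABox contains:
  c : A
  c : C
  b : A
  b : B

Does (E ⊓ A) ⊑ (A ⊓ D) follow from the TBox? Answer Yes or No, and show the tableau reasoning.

1. (E ⊓ A) ⊑ (A ⊓ D)  ⇔  ((E ⊓ A) ⊓ (¬A ⊔ ¬D)) unsat w.r.t. T
   open: L(x₀) ⊇ {A, E, ¬C, ¬D, ∃r.¬C, …} (+ ∃-successors)
2. Hence (E ⊓ A) ⊑ (A ⊓ D): not entailed.

No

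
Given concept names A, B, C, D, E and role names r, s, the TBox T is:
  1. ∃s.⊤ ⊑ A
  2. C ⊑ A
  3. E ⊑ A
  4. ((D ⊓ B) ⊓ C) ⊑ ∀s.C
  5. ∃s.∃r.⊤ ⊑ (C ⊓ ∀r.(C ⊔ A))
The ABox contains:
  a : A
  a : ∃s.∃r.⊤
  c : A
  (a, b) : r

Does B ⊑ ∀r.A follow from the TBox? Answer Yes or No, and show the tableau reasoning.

1. B ⊑ ∀r.A  ⇔  (B ⊓ ∃r.¬A) unsat w.r.t. T
   open: L(x₀) ⊇ {B, ¬C, ¬E, ∀s.∀r.⊥, ∀s.⊥, …} (+ ∃-successors)
2. Hence B ⊑ ∀r.A: not entailed.

No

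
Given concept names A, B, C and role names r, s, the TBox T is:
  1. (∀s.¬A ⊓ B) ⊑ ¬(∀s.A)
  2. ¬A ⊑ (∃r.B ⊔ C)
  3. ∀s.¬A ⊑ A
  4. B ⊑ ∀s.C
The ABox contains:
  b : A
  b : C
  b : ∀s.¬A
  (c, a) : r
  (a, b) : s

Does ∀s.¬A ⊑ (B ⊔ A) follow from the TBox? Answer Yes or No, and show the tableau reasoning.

Yes

1. ∀s.¬A ⊑ (B ⊔ A)  ⇔  (∀s.¬A ⊓ (¬B ⊓ ¬A)) unsat w.r.t. T
   all branches close; clash {A, ¬A} at x₀
2. Hence ∀s.¬A ⊑ (B ⊔ A): entailed.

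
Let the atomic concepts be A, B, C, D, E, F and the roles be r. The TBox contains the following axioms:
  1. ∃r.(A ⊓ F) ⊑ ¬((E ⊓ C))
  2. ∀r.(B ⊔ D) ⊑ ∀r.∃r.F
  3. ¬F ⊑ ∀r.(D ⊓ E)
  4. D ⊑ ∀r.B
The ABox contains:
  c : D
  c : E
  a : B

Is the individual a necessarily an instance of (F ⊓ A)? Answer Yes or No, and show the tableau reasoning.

No

1. a : (F ⊓ A)?  L(a) = {B} ∪ {(¬F ⊔ ¬A)}
   open: L(a) ⊇ {B, ¬D, ¬F, ∀r.(D ⊓ E), ∀r.(¬A ⊔ ¬F), …} — a ∉ (F ⊓ A) possible
2. Hence a : (F ⊓ A): not entailed.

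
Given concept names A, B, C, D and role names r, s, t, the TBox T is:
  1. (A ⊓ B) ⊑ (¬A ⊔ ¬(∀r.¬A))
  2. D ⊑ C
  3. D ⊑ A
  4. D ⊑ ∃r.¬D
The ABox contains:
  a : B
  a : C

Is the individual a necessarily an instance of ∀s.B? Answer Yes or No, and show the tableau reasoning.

1. a : ∀s.B?  L(a) = {B, C} ∪ {∃s.¬B}
   open: L(a) ⊇ {B, C, ¬A, ¬D, ∃s.¬B} (+ ∃-successors) — a ∉ ∀s.B possible
2. Hence a : ∀s.B: not entailed.

No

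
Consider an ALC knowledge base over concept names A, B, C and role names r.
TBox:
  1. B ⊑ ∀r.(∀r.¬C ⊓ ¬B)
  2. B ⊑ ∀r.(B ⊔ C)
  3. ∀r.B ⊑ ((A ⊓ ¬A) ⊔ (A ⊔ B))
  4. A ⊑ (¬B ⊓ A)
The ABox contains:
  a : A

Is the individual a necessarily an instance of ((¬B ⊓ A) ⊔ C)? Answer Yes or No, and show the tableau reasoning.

Yes

1. a : ((¬B ⊓ A) ⊔ C)?  L(a) = {A} ∪ {((B ⊔ ¬A) ⊓ ¬C)}
   clash {A, ¬A} at a — a ∈ ((¬B ⊓ A) ⊔ C)
2. Hence a : ((¬B ⊓ A) ⊔ C): entailed.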